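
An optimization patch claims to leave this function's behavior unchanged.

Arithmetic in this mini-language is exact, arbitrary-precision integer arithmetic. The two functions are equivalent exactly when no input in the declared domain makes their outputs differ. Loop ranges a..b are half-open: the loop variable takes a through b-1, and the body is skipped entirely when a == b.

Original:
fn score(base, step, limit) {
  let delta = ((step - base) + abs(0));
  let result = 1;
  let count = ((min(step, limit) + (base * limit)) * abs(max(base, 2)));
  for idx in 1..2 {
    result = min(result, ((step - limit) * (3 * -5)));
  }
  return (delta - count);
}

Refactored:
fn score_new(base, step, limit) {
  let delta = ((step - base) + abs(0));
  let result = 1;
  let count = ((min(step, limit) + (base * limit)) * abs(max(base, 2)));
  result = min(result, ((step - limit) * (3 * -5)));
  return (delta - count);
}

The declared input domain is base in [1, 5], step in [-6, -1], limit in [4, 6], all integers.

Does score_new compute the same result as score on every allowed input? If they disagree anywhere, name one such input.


Although loop structure differs, statement counts differ, local variable names differ, 90/90 inputs agree.
verdict: equivalent


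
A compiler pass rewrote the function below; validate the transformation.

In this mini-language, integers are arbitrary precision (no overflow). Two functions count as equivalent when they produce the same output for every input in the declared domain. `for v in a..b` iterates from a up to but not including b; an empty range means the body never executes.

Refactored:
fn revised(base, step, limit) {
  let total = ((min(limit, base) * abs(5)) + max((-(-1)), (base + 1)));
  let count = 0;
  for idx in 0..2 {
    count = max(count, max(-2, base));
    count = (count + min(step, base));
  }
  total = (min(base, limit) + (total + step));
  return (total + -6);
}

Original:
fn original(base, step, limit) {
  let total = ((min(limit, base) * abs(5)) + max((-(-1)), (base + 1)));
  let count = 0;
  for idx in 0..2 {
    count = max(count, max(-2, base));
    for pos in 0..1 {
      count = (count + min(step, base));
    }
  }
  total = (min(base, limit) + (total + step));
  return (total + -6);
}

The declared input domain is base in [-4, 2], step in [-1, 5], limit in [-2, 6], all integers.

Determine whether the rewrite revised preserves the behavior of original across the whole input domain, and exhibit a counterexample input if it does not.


Changes here: statement counts differ, local variable names differ, loop structure differs; the full 441-point sweep finds no disagreement.
verdict: equivalent


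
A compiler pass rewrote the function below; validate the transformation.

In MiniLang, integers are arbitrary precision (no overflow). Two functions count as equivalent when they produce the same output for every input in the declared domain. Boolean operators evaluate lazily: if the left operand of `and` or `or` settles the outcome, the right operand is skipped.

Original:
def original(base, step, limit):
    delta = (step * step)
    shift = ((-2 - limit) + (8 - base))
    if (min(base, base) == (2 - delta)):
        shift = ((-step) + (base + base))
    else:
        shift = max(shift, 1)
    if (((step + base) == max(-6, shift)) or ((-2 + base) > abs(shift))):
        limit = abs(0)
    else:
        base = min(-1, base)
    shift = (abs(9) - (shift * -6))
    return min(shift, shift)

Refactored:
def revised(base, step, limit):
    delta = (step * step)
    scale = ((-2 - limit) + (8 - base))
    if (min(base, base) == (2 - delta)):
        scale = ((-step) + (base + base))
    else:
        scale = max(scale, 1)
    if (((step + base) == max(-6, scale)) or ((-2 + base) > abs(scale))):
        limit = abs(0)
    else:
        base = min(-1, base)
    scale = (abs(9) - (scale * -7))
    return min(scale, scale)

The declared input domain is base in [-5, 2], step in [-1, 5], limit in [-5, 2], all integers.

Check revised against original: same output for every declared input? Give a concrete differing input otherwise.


Take base=-5, step=-1, limit=-5.
original: delta = 1; shift = 16; (min(base, base) == (2 - delta)) -> false; shift = 16; (((step + base) == max(-6, shift)) or ((-2 + base) > abs(shift))) -> false; base = -5; shift = 105; return 105
revised: delta = 1; scale = 16; (min(base, base) == (2 - delta)) -> false; scale = 16; (((step + base) == max(-6, scale)) or ((-2 + base) > abs(scale))) -> false; base = -5; scale = 121; return 121
105 vs 121 — the two versions disagree here.
verdict: not equivalent; witness: base=-5, step=-1, limit=-5


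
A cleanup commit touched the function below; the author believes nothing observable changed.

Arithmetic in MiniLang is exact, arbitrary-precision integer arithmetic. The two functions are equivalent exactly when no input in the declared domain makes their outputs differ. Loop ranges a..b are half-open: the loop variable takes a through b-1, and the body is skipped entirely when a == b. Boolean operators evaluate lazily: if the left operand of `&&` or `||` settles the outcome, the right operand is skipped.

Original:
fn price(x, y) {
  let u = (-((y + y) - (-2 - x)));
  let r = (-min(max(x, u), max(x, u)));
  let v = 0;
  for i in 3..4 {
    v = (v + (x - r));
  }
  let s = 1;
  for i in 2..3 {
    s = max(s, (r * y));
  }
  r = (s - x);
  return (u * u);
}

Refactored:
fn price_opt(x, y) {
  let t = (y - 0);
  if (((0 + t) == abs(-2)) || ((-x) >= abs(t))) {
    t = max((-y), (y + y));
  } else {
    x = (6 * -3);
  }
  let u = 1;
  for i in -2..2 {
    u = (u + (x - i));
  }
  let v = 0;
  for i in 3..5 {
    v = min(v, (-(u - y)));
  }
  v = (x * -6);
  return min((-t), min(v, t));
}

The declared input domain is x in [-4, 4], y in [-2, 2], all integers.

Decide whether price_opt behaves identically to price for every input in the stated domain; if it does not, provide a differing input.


There is a counterexample at x=-4, y=-2: 36 on one side, -2 on the other.
price: u := 6 | r := -6 | v := 0 | iter i=3: | v := 2 | s := 1 | iter i=2: | s := 12 | r := 16 | result 36
price_opt: t := -2 | (((0 + t) == abs(-2)) || ((-x) >= abs(t))): true | t := 2 | u := 1 | iter i=-2: | u := -1 | iter i=-1: | u := -4 | iter i=0: | u := -8 | iter i=1: | u := -13 | v := 0 | iter i=3: | v := 0 | iter i=4: | v := 0 | v := 24 | result -2
verdict: not equivalent; witness: x=-4, y=-2


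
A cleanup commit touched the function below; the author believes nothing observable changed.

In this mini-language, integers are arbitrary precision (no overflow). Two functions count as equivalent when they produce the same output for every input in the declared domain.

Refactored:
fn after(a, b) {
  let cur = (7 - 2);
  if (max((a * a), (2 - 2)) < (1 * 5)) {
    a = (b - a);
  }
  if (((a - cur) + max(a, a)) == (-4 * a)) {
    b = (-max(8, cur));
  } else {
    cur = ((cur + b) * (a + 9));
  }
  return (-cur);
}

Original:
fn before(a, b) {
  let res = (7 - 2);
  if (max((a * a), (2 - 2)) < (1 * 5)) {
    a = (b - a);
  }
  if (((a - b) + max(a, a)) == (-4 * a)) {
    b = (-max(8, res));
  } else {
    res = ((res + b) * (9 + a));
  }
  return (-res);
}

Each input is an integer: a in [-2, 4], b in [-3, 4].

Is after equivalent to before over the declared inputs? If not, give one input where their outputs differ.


Consider the input a=0, b=0.
before: res=5, then (max((a * a), (2 - 2)) < (1 * 5)) is true, then a=0, then (((a - b) + max(a, a)) == (-4 * a)) is true, then b=-8, then returns -5
after: cur=5, then (max((a * a), (2 - 2)) < (1 * 5)) is true, then a=0, then (((a - cur) + max(a, a)) == (-4 * a)) is false, then cur=45, then returns -45
-5 against -45: the behavior changed.
verdict: not equivalent; witness: a=0, b=0


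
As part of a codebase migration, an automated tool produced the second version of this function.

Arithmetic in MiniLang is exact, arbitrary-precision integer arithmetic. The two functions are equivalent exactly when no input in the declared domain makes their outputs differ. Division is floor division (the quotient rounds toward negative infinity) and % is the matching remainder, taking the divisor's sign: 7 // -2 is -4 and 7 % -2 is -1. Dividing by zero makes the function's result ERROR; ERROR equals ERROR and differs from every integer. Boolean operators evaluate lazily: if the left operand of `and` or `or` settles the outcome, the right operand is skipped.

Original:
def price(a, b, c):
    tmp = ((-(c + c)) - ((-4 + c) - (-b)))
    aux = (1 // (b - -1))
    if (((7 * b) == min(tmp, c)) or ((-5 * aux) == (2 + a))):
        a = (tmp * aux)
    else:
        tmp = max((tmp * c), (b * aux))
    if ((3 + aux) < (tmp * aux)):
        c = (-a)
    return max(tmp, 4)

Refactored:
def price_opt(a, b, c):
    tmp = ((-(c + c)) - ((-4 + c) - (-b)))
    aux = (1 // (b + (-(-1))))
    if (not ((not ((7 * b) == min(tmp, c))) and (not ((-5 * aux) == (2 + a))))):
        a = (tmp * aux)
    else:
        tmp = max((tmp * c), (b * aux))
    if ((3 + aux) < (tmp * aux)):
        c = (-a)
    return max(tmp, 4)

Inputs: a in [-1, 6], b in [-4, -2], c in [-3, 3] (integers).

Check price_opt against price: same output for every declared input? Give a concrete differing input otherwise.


Differences: boolean connective usage differs; and arithmetic usage differs — yet all 168 inputs agree.
verdict: equivalent


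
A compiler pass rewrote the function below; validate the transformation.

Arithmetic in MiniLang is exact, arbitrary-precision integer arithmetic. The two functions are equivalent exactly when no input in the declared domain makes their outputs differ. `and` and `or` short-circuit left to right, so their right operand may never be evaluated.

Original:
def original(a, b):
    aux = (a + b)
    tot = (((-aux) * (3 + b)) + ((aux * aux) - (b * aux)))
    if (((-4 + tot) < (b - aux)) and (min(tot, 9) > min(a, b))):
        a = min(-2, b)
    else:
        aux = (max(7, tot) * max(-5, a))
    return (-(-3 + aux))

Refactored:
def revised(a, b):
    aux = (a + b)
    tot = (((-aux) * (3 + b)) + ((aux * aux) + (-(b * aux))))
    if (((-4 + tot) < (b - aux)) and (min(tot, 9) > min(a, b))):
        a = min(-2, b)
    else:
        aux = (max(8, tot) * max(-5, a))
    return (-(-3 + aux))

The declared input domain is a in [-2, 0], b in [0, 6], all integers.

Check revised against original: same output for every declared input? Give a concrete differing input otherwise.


Evaluate both at a=-2, b=1.
original: aux=-1, then tot=6, then (((-4 + tot) < (b - aux)) and (min(tot, 9) > min(a, b))) is false, then aux=-14, then returns 17
revised: aux=-1, then tot=6, then (((-4 + tot) < (b - aux)) and (min(tot, 9) > min(a, b))) is false, then aux=-16, then returns 19
17 and 19 differ, so these are not the same function on this domain.
verdict: not equivalent; witness: a=-2, b=1


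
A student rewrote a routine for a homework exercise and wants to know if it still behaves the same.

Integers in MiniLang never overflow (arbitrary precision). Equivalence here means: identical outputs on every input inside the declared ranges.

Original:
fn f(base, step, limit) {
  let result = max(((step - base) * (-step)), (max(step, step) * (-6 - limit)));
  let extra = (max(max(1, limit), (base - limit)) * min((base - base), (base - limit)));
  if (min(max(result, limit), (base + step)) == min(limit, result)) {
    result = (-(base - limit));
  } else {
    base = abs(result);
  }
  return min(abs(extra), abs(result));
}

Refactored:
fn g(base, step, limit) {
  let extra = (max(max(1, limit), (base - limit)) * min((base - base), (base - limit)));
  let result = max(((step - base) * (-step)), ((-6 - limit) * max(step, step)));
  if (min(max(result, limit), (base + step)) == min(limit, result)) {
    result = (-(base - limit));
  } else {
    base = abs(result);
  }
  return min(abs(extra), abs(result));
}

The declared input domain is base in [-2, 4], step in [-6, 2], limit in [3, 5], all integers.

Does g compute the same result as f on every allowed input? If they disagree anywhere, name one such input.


The two are interchangeable: same computation, different form, and every declared input agrees.
Tracing base=-1, step=-3, limit=3: f: result := 27 | extra := -12 | (min(max(result, limit), (base + step)) == min(limit, result)): false | base := 27 | result 12 | g: extra := -12 | result := 27 | (min(max(result, limit), (base + step)) == min(limit, result)): false | base := 27 | result 12 — matching result 12.
Checked all 189 inputs in the declared domain: the outputs agree on every one.
verdict: equivalent


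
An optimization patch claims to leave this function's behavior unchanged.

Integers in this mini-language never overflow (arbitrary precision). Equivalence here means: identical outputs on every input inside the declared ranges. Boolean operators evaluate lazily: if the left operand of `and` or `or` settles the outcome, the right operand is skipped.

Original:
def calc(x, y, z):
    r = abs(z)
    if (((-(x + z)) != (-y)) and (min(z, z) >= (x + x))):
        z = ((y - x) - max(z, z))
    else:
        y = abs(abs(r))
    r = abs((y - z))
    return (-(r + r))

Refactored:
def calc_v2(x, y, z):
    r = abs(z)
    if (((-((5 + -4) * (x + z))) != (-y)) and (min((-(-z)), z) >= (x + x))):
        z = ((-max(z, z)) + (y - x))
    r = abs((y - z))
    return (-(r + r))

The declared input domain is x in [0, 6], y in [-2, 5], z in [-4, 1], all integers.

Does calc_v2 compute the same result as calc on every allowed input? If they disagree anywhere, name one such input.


Take x=0, y=-2, z=-4.
calc: r = 4; (((-(x + z)) != (-y)) and (min(z, z) >= (x + x))) -> false; y = 4; r = 8; return -16
calc_v2: r = 4; (((-((5 + -4) * (x + z))) != (-y)) and (min((-(-z)), z) >= (x + x))) -> false; r = 2; return -4
-16 != -4, so the rewrite changes behavior.
verdict: not equivalent; witness: x=0, y=-2, z=-4


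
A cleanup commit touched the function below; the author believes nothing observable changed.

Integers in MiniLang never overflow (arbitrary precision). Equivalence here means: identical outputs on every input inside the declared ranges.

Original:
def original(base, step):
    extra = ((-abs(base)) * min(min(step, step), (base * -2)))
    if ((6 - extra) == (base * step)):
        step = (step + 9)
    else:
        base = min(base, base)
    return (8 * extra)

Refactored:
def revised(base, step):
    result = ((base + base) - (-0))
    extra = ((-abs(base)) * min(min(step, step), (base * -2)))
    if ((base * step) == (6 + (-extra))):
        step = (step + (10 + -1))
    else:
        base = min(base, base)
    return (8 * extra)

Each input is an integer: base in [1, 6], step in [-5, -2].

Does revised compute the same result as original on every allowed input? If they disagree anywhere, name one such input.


Although constant usage differs, plus arithmetic usage differs, plus local variable names differ, plus statement counts differ, 24/24 inputs agree.
verdict: equivalent


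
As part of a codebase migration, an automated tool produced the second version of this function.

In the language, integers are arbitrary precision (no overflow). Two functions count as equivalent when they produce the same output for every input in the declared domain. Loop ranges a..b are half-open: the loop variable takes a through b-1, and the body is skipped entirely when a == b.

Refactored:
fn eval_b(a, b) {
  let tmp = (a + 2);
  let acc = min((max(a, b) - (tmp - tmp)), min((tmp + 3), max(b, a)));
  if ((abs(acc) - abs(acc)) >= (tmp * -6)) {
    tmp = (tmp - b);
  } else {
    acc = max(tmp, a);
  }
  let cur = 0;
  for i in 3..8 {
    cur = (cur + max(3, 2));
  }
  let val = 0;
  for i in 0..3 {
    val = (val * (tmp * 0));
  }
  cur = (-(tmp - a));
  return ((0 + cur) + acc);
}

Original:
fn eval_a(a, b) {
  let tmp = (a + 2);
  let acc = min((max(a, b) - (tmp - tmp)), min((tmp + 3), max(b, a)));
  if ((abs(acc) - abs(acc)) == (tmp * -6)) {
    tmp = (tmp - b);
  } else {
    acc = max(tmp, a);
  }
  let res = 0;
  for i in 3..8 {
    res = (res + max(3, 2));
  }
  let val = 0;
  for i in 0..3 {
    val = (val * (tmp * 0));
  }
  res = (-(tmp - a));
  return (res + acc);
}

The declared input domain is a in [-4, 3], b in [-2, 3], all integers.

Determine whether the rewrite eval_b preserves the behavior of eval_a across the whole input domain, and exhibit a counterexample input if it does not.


Input a=-1, b=-2: -1 from eval_a versus -5 from eval_b.
verdict: not equivalent; witness: a=-1, b=-2


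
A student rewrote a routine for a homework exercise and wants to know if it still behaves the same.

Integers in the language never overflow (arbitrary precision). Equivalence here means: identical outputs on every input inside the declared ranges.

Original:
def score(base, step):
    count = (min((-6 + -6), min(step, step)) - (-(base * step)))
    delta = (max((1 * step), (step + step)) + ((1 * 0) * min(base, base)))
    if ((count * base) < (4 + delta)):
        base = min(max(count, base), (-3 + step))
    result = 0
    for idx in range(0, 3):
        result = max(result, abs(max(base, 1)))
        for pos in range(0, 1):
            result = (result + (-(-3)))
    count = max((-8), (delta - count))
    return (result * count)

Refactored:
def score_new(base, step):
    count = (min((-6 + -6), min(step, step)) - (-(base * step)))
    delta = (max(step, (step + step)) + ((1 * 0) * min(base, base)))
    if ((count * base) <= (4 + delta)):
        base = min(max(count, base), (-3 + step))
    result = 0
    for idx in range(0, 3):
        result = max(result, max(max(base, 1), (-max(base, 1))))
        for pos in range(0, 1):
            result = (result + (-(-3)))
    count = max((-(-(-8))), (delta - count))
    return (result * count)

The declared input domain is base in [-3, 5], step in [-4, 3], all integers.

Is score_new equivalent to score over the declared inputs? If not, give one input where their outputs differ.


The one real change (`((count * base) < (4 + delta))` became `((count * base) <= (4 + delta))`) has no effect anywhere in the declared ranges.
One worked example (base=3, step=2) — score: count becomes -6; next delta becomes 4; next ((count * base) < (4 + delta)) evaluates to true; next base becomes -1; next result becomes 0; next at idx=0:; next result becomes 1; next at pos=0:; next result becomes 4; next at idx=1:; next result becomes 4; next at pos=0:; next result becomes 7; next at idx=2:; next result becomes 7; next at pos=0:; next result becomes 10; next count becomes 10; next final value 100; score_new: count becomes -6; next delta becomes 4; next ((count * base) <= (4 + delta)) evaluates to true; next base becomes -1; next result becomes 0; next at idx=0:; next result becomes 1; next at pos=0:; next result becomes 4; next at idx=1:; next result becomes 4; next at pos=0:; next result becomes 7; next at idx=2:; next result becomes 7; next at pos=0:; next result becomes 10; next count becomes 10; next final value 100; agreement on 100.
Checked all 72 inputs in the declared domain: the outputs agree on every one.
verdict: equivalent


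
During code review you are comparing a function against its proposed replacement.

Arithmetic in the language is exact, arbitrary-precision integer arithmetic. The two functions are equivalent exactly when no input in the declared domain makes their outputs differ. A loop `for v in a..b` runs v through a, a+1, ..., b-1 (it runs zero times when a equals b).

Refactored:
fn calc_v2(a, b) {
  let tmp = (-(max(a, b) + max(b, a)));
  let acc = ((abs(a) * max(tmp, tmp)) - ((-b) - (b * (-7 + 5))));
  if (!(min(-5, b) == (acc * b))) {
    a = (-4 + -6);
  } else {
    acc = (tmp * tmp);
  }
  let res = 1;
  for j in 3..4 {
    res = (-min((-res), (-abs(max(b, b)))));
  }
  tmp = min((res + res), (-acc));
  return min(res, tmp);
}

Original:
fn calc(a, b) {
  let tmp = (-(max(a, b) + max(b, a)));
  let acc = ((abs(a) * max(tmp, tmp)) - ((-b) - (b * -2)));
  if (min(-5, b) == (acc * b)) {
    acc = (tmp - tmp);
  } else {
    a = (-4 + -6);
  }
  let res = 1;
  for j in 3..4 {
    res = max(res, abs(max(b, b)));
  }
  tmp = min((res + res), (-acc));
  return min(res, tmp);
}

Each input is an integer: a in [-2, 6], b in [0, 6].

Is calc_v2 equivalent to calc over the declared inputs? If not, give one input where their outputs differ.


Evaluate both at a=-2, b=1.
calc: tmp becomes -2; next acc becomes -5; next (min(-5, b) == (acc * b)) evaluates to true; next acc becomes 0; next res becomes 1; next at j=3:; next res becomes 1; next tmp becomes 0; next final value 0
calc_v2: tmp becomes -2; next acc becomes -5; next (!(min(-5, b) == (acc * b))) evaluates to false; next acc becomes 4; next res becomes 1; next at j=3:; next res becomes 1; next tmp becomes -4; next final value -4
0 against -4: the behavior changed.
verdict: not equivalent; witness: a=-2, b=1


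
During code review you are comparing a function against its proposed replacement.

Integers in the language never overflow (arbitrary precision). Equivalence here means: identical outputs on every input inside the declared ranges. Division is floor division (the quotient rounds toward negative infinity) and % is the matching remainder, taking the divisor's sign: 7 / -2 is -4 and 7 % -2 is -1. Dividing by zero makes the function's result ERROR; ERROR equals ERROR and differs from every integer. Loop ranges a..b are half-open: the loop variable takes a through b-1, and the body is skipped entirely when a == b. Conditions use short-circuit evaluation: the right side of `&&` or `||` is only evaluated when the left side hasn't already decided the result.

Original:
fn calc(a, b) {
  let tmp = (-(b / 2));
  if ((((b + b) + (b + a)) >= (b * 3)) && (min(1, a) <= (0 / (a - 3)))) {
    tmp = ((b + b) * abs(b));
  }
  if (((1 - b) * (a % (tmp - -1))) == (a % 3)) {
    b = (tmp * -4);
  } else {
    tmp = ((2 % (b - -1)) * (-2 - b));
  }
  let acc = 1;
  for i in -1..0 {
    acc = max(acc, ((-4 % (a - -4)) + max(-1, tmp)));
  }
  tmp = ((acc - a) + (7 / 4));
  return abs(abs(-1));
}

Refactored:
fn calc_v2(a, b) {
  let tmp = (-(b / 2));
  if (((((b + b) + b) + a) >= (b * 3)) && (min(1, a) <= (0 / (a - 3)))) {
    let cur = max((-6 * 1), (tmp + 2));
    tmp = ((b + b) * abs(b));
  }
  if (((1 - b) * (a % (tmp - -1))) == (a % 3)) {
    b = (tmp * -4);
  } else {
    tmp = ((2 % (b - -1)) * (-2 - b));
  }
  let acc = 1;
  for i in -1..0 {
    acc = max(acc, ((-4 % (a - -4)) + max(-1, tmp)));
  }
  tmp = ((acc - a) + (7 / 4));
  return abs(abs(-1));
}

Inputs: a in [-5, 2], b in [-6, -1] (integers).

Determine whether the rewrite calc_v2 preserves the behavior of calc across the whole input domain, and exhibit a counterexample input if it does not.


Behavior is preserved: although constant usage differs; min/max/abs usage differs; arithmetic usage differs; statement counts differ; local variable names differ, the outputs never diverge.
As a probe, take a=-5, b=-3: calc runs tmp becomes 2; next ((((b + b) + (b + a)) >= (b * 3)) && (min(1, a) <= (0 / (a - 3)))) evaluates to false; next (((1 - b) * (a % (tmp - -1))) == (a % 3)) evaluates to false; next tmp becomes 0; next acc becomes 1; next at i=-1:; next acc becomes 1; next tmp becomes 7; next final value 1; calc_v2 runs tmp becomes 2; next (((((b + b) + b) + a) >= (b * 3)) && (min(1, a) <= (0 / (a - 3)))) evaluates to false; next (((1 - b) * (a % (tmp - -1))) == (a % 3)) evaluates to false; next tmp becomes 0; next acc becomes 1; next at i=-1:; next acc becomes 1; next tmp becomes 7; next final value 1; both end at 1.
Across all 48 domain points the two functions coincide.
verdict: equivalent


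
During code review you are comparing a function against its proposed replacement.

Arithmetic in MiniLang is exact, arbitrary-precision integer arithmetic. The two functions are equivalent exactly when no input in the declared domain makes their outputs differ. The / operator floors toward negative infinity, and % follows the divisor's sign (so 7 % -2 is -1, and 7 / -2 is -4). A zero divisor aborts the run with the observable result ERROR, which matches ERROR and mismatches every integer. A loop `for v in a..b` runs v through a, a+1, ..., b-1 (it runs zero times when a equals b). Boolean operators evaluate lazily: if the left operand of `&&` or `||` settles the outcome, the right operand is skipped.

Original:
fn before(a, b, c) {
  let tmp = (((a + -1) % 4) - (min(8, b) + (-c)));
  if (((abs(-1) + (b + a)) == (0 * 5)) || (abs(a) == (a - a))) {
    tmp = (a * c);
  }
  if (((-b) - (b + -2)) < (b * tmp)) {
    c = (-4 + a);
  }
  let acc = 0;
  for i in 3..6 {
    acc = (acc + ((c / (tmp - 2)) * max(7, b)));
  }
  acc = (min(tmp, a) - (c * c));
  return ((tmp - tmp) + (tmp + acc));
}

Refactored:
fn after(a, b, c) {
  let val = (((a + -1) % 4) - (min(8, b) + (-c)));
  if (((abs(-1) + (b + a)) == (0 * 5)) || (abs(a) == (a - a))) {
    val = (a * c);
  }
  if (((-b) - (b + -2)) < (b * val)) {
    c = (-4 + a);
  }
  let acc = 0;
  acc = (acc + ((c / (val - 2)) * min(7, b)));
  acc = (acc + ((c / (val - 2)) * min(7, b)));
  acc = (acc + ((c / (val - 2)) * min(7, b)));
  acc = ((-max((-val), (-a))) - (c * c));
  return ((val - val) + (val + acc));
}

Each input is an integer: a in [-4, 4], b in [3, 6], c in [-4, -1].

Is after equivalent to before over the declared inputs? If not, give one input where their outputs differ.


Equivalent. The one real change (`max(7, b)` became `min(7, b)`) has no effect anywhere in the declared ranges.
Checked all 144 inputs in the declared domain: the outputs agree on every one.
One worked example (a=0, b=5, c=-2) — before: tmp=-4, then (((abs(-1) + (b + a)) == (0 * 5)) || (abs(a) == (a - a))) is true, then tmp=0, then (((-b) - (b + -2)) < (b * tmp)) is true, then c=-4, then acc=0, then (i=3), then acc=14, then (i=4), then acc=28, then (i=5), then acc=42, then acc=-16, then returns -16; after: val=-4, then (((abs(-1) + (b + a)) == (0 * 5)) || (abs(a) == (a - a))) is true, then val=0, then (((-b) - (b + -2)) < (b * val)) is true, then c=-4, then acc=0, then acc=10, then acc=20, then acc=30, then acc=-16, then returns -16; agreement on -16.
verdict: equivalent


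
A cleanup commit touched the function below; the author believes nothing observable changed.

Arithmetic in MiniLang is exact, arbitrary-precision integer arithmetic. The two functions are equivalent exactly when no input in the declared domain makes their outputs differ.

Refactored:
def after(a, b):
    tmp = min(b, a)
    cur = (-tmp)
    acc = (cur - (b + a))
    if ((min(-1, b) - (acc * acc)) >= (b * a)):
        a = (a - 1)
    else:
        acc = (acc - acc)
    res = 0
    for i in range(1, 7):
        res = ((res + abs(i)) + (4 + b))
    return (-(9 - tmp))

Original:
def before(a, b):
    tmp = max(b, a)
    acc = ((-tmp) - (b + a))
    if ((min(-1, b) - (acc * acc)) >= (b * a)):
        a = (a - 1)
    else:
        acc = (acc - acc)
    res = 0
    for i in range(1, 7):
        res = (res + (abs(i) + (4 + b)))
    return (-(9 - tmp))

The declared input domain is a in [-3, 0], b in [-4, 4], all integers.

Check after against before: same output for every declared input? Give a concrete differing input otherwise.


Take a=-3, b=-4.
before: tmp=-3, then acc=10, then ((min(-1, b) - (acc * acc)) >= (b * a)) is false, then acc=0, then res=0, then (i=1), then res=1, then (i=2), then res=3, then (i=3), then res=6, then (i=4), then res=10, then (i=5), then res=15, then (i=6), then res=21, then returns -12
after: tmp=-4, then cur=4, then acc=11, then ((min(-1, b) - (acc * acc)) >= (b * a)) is false, then acc=0, then res=0, then (i=1), then res=1, then (i=2), then res=3, then (i=3), then res=6, then (i=4), then res=10, then (i=5), then res=15, then (i=6), then res=21, then returns -13
-12 and -13 differ, so these are not the same function on this domain.
verdict: not equivalent; witness: a=-3, b=-4


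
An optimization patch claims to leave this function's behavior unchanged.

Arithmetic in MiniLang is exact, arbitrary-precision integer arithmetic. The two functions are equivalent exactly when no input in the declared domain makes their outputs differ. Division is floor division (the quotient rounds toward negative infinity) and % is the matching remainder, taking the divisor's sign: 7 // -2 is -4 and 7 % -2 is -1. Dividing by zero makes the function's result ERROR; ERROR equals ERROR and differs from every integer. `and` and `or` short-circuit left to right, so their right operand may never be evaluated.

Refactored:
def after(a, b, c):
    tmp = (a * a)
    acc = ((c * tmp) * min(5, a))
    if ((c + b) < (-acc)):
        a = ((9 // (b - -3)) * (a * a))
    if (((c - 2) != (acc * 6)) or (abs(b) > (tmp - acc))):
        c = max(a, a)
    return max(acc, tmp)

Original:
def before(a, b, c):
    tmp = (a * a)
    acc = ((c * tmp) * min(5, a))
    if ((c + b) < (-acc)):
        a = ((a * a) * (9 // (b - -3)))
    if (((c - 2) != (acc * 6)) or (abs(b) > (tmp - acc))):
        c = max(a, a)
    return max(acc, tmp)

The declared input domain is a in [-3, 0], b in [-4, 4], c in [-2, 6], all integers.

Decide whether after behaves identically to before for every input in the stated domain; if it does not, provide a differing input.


This is a faithful refactor — same computation, different form, but the computed results match everywhere.
Tracing a=-3, b=-1, c=4: before: tmp=9, then acc=-108, then ((c + b) < (-acc)) is true, then a=36, then (((c - 2) != (acc * 6)) or (abs(b) > (tmp - acc))) is true, then c=36, then returns 9 | after: tmp=9, then acc=-108, then ((c + b) < (-acc)) is true, then a=36, then (((c - 2) != (acc * 6)) or (abs(b) > (tmp - acc))) is true, then c=36, then returns 9 — matching result 9.
Every one of the 324 inputs gives matching results.
verdict: equivalent


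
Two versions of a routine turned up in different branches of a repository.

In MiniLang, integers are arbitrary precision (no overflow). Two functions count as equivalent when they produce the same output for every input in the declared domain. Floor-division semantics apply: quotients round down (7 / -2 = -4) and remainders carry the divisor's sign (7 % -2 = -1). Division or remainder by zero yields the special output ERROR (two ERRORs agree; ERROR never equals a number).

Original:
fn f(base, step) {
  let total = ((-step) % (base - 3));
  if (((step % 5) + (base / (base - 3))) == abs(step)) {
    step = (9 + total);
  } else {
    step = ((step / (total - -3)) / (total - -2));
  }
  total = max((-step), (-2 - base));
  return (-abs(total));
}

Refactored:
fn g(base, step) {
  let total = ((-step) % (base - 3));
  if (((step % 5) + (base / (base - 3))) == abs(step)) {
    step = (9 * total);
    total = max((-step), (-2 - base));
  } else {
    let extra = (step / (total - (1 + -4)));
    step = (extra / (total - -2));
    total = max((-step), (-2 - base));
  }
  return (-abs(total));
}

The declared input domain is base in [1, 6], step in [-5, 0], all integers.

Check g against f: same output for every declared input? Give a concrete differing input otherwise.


Take base=1, step=-2.
f: total becomes 0; next (((step % 5) + (base / (base - 3))) == abs(step)) evaluates to true; next step becomes 9; next total becomes -3; next final value -3
g: total becomes 0; next (((step % 5) + (base / (base - 3))) == abs(step)) evaluates to true; next step becomes 0; next total becomes 0; next final value 0
-3 vs 0 — the two versions disagree here.
verdict: not equivalent; witness: base=1, step=-2


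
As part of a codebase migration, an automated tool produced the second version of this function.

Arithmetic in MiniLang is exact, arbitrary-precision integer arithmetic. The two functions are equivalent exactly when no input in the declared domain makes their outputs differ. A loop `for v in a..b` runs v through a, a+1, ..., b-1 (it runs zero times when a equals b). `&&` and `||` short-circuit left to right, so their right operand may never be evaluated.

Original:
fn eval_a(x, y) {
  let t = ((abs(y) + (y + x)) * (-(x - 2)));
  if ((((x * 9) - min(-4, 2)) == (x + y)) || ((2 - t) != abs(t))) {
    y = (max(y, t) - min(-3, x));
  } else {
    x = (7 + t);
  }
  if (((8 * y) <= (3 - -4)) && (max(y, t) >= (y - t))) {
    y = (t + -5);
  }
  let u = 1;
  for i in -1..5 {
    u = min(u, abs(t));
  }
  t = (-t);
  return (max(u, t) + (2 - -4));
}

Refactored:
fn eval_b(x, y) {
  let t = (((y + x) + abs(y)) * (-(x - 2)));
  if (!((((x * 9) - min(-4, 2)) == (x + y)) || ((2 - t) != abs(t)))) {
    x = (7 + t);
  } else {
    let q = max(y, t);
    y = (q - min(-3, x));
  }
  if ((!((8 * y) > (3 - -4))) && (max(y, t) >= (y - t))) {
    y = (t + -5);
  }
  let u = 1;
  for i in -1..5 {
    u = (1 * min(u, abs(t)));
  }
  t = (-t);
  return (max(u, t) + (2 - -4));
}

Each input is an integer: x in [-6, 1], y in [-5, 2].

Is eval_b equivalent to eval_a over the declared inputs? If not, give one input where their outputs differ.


This is a faithful refactor — statement counts differ, and boolean connective usage differs, and arithmetic usage differs, and local variable names differ, and constant usage differs, and comparison usage differs, but the computed results match everywhere.
As a probe, take x=0, y=1: eval_a runs t = 4; ((((x * 9) - min(-4, 2)) == (x + y)) || ((2 - t) != abs(t))) -> true; y = 7; (((8 * y) <= (3 - -4)) && (max(y, t) >= (y - t))) -> false; u = 1; [i=-1]; u = 1; [i=0]; u = 1; [i=1]; u = 1; [i=2]; u = 1; [i=3]; u = 1; [i=4]; u = 1; t = -4; return 7; eval_b runs t = 4; (!((((x * 9) - min(-4, 2)) == (x + y)) || ((2 - t) != abs(t)))) -> false; q = 4; y = 7; ((!((8 * y) > (3 - -4))) && (max(y, t) >= (y - t))) -> false; u = 1; [i=-1]; u = 1; [i=0]; u = 1; [i=1]; u = 1; [i=2]; u = 1; [i=3]; u = 1; [i=4]; u = 1; t = -4; return 7; both end at 7.
Across all 64 domain points the two functions coincide.
verdict: equivalent


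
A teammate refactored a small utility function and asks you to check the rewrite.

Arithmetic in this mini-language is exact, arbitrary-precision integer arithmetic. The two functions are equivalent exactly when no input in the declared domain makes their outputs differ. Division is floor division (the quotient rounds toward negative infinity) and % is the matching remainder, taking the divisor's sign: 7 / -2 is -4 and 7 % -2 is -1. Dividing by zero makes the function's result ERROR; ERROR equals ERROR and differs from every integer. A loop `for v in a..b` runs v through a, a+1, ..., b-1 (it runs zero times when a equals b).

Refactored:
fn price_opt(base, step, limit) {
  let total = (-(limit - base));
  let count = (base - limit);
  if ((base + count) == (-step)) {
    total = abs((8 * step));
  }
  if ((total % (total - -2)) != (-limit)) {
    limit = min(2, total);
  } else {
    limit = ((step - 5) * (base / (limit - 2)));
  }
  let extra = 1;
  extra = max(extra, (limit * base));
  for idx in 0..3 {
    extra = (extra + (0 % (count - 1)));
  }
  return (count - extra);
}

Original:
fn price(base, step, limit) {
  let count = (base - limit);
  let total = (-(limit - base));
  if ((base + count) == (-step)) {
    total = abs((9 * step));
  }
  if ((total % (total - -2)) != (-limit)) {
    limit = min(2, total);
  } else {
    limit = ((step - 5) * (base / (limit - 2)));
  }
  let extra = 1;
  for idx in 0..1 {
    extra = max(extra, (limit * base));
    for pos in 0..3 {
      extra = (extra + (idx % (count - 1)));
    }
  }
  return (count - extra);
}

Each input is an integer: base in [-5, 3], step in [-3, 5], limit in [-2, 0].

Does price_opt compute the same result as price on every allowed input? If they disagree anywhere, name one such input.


Equivalent. The suspicious edit (`9` became `8`) never changes the result for any input inside the declared domain.
Across all 243 domain points the two functions coincide.
As a probe, take base=2, step=1, limit=-1: price runs count := 3 | total := 3 | ((base + count) == (-step)): false | ((total % (total - -2)) != (-limit)): true | limit := 2 | extra := 1 | iter idx=0: | extra := 4 | iter pos=0: | extra := 4 | iter pos=1: | extra := 4 | iter pos=2: | extra := 4 | result -1; price_opt runs total := 3 | count := 3 | ((base + count) == (-step)): false | ((total % (total - -2)) != (-limit)): true | limit := 2 | extra := 1 | extra := 4 | iter idx=0: | extra := 4 | iter idx=1: | extra := 4 | iter idx=2: | extra := 4 | result -1; both end at -1.
verdict: equivalent


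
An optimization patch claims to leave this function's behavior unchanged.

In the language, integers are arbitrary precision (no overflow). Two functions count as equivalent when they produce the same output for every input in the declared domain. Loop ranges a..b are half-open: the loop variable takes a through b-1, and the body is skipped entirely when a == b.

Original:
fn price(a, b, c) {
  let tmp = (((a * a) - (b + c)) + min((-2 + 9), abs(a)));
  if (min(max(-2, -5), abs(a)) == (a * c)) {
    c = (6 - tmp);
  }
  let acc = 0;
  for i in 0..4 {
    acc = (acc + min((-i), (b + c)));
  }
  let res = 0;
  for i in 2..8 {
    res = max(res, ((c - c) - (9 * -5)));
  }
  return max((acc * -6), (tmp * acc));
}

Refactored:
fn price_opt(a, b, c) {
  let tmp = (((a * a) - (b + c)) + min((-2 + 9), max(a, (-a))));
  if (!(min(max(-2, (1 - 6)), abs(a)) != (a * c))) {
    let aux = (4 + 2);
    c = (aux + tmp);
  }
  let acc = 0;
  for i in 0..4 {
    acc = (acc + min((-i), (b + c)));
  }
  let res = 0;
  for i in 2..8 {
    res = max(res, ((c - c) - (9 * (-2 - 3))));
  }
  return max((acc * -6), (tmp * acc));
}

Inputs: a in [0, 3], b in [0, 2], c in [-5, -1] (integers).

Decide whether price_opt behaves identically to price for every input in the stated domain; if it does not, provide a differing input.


Take a=2, b=0, c=-1.
price: tmp = 7; (min(max(-2, -5), abs(a)) == (a * c)) -> true; c = -1; acc = 0; [i=0]; acc = -1; [i=1]; acc = -2; [i=2]; acc = -4; [i=3]; acc = -7; res = 0; [i=2]; res = 45; [i=3]; res = 45; [i=4]; res = 45; [i=5]; res = 45; [i=6]; res = 45; [i=7]; res = 45; return 42
price_opt: tmp = 7; (!(min(max(-2, (1 - 6)), abs(a)) != (a * c))) -> true; aux = 6; c = 13; acc = 0; [i=0]; acc = 0; [i=1]; acc = -1; [i=2]; acc = -3; [i=3]; acc = -6; res = 0; [i=2]; res = 45; [i=3]; res = 45; [i=4]; res = 45; [i=5]; res = 45; [i=6]; res = 45; [i=7]; res = 45; return 36
42 != 36, so the rewrite changes behavior.
verdict: not equivalent; witness: a=2, b=0, c=-1


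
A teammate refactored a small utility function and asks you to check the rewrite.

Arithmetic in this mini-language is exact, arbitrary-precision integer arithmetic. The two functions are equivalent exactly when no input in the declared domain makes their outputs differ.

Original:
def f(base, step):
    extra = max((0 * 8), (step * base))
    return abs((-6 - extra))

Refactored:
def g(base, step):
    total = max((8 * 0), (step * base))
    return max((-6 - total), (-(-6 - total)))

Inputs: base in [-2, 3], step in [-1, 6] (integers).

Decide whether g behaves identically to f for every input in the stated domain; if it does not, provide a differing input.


Reading the diff, among the changes: min/max/abs usage differs, local variable names differ, constant usage differs, arithmetic usage differs.
As a probe, take base=-1, step=3: f runs extra := 0 | result 6; g runs total := 0 | result 6; both end at 6.
Every one of the 48 inputs gives matching results.
verdict: equivalent


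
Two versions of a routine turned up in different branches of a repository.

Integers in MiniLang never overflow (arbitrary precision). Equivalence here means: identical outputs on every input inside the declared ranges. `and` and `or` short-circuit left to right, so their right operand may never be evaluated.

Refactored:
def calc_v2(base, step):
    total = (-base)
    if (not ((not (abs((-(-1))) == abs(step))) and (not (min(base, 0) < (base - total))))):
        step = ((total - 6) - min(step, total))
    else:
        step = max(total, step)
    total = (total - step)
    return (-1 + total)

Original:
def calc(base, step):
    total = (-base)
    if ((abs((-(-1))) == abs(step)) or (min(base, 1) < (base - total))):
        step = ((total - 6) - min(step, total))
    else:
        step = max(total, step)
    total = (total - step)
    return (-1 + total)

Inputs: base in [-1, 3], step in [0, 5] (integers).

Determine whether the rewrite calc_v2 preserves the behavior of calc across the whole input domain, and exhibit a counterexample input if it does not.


Equivalent. The suspicious edit (`1` became `0`) never changes the result for any input inside the declared domain.
Sweeping the whole domain (30 inputs) finds no disagreement.
Spot check at base=3, step=5 — calc: total := -3 | ((abs((-(-1))) == abs(step)) or (min(base, 1) < (base - total))): true | step := -6 | total := 3 | result 2. calc_v2: total := -3 | (not ((not (abs((-(-1))) == abs(step))) and (not (min(base, 0) < (base - total))))): true | step := -6 | total := 3 | result 2. Both give 2.
verdict: equivalent
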